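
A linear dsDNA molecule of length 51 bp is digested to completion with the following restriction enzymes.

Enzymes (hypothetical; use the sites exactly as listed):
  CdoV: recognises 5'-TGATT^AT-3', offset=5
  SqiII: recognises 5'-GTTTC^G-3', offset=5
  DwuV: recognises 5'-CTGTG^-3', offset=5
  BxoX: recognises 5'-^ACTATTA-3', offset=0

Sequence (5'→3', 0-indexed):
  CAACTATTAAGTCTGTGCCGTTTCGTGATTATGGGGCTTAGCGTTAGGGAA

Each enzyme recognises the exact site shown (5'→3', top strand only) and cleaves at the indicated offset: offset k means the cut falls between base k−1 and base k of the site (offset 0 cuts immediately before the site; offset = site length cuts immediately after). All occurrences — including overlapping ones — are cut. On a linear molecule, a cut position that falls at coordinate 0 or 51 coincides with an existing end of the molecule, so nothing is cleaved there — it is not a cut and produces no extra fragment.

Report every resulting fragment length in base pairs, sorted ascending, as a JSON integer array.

Scan for sites:
  CdoV (TGATTAT, off=5): starts [25] → cuts [30]
  SqiII (GTTTCG, off=5): starts [19] → cuts [24]
  DwuV (CTGTG, off=5): starts [12] → cuts [17]
  BxoX (ACTATTA, off=0): starts [2] → cuts [2]

All cut coordinates (distinct, sorted): [2, 17, 24, 30]

Fragment lengths:
  [0,2): 2 bp
  [2,17): 15 bp
  [17,24): 7 bp
  [24,30): 6 bp
  [30,51): 21 bp

[2,6,7,15,21]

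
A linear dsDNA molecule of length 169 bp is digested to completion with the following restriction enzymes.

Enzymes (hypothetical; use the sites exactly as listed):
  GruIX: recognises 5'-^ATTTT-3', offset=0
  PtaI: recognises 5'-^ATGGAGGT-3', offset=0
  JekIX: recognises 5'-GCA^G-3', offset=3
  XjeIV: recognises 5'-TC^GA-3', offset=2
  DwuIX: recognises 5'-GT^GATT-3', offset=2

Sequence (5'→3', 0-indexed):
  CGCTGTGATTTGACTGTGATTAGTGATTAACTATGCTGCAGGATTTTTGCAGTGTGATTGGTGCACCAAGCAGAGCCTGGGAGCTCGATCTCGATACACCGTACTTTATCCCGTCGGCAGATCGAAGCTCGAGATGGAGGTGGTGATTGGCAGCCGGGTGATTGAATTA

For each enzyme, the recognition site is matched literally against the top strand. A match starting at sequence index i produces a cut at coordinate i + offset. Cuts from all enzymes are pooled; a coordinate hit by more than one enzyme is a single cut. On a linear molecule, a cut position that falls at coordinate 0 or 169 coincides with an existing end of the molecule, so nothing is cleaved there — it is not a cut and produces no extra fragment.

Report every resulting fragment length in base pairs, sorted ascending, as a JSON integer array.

[2,3,4,4,6,6,7,7,7,8,9,10,11,11,14,16,17,27]

Scan for sites:
  GruIX ATTTT/0: at [42] ⇒ [42]
  PtaI ATGGAGGT/0: at [133] ⇒ [133]
  JekIX GCAG/3: at [37, 48, 69, 116, 149] ⇒ [40, 51, 72, 119, 152]
  XjeIV TCGA/2: at [84, 90, 121, 128] ⇒ [86, 92, 123, 130]
  DwuIX GTGATT/2: at [4, 15, 22, 53, 142, 157] ⇒ [6, 17, 24, 55, 144, 159]

All cut coordinates (distinct, sorted): [6, 17, 24, 40, 42, 51, 55, 72, 86, 92, 119, 123, 130, 133, 144, 152, 159]

Fragments:
  [0,6): 6 bp
  [6,17): 11 bp
  [17,24): 7 bp
  [24,40): 16 bp
  [40,42): 2 bp
  [42,51): 9 bp
  [51,55): 4 bp
  [55,72): 17 bp
  [72,86): 14 bp
  [86,92): 6 bp
  [92,119): 27 bp
  [119,123): 4 bp
  [123,130): 7 bp
  [130,133): 3 bp
  [133,144): 11 bp
  [144,152): 8 bp
  [152,159): 7 bp
  [159,169): 10 bp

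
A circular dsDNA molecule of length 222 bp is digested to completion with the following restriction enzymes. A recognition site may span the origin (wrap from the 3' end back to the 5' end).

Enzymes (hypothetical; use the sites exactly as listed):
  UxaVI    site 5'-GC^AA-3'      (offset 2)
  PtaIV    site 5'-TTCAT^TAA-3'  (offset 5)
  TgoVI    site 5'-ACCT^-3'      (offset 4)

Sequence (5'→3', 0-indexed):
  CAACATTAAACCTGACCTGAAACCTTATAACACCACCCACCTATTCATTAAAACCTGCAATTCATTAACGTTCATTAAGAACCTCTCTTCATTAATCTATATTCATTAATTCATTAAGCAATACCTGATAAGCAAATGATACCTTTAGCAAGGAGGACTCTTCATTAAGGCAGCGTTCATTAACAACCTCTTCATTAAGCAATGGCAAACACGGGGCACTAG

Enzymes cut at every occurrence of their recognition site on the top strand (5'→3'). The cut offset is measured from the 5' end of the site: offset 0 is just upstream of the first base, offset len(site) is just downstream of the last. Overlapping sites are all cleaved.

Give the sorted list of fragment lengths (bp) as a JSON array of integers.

Per-enzyme occurrences:
  UxaVI (GCAA, off=2): starts [56, 117, 131, 147, 198, 204, 221] → cuts [1, 58, 119, 133, 149, 200, 206]
  PtaIV (TTCATTAA, off=5): starts [43, 60, 70, 87, 101, 109, 160, 175, 190] → cuts [48, 65, 75, 92, 106, 114, 165, 180, 195]
  TgoVI (ACCT, off=4): starts [9, 14, 21, 38, 52, 80, 122, 140, 185] → cuts [13, 18, 25, 42, 56, 84, 126, 144, 189]

All cut coordinates (distinct, sorted): [1, 13, 18, 25, 42, 48, 56, 58, 65, 75, 84, 92, 106, 114, 119, 126, 133, 144, 149, 165, 180, 189, 195, 200, 206]

Fragment lengths:
  1→13: 12 bp
  13→18: 5 bp
  18→25: 7 bp
  25→42: 17 bp
  42→48: 6 bp
  48→56: 8 bp
  56→58: 2 bp
  58→65: 7 bp
  65→75: 10 bp
  75→84: 9 bp
  84→92: 8 bp
  92→106: 14 bp
  106→114: 8 bp
  114→119: 5 bp
  119→126: 7 bp
  126→133: 7 bp
  133→144: 11 bp
  144→149: 5 bp
  149→165: 16 bp
  165→180: 15 bp
  180→189: 9 bp
  189→195: 6 bp
  195→200: 5 bp
  200→206: 6 bp
  206→1 (wrap): 222-206+1 = 17 bp

[2,5,5,5,5,6,6,6,7,7,7,7,8,8,8,9,9,10,11,12,14,15,16,17,17]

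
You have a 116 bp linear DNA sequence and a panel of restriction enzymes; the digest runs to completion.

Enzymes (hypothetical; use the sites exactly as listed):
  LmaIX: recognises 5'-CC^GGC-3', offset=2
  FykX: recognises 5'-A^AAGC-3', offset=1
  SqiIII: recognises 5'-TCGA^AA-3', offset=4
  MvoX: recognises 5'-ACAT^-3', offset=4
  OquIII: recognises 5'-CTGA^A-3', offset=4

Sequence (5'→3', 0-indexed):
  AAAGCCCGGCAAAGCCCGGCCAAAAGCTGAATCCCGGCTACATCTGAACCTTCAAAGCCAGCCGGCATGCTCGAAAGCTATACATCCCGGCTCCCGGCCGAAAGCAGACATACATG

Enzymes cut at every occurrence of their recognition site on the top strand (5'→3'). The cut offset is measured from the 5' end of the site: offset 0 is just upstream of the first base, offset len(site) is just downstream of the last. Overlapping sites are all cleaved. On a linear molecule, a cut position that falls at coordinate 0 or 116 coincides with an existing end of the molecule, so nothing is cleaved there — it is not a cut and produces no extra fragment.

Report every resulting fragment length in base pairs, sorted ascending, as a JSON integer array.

[1,1,3,4,4,4,5,6,6,6,6,7,7,7,8,9,10,11,11]

Per-enzyme occurrences:
  LmaIX CCGGC/2: at [5, 15, 33, 61, 86, 93] ⇒ [7, 17, 35, 63, 88, 95]
  FykX AAAGC/1: at [0, 10, 22, 53, 73, 100] ⇒ [1, 11, 23, 54, 74, 101]
  SqiIII TCGAAA/4: at [70] ⇒ [74]
  MvoX ACAT/4: at [39, 81, 107, 111] ⇒ [43, 85, 111, 115]
  OquIII CTGAA/4: at [26, 43] ⇒ [30, 47]

Pooled cuts: [1, 7, 11, 17, 23, 30, 35, 43, 47, 54, 63, 74, 85, 88, 95, 101, 111, 115]

Fragment lengths:
  [0,1): 1 bp
  [1,7): 6 bp
  [7,11): 4 bp
  [11,17): 6 bp
  [17,23): 6 bp
  [23,30): 7 bp
  [30,35): 5 bp
  [35,43): 8 bp
  [43,47): 4 bp
  [47,54): 7 bp
  [54,63): 9 bp
  [63,74): 11 bp
  [74,85): 11 bp
  [85,88): 3 bp
  [88,95): 7 bp
  [95,101): 6 bp
  [101,111): 10 bp
  [111,115): 4 bp
  [115,116): 1 bp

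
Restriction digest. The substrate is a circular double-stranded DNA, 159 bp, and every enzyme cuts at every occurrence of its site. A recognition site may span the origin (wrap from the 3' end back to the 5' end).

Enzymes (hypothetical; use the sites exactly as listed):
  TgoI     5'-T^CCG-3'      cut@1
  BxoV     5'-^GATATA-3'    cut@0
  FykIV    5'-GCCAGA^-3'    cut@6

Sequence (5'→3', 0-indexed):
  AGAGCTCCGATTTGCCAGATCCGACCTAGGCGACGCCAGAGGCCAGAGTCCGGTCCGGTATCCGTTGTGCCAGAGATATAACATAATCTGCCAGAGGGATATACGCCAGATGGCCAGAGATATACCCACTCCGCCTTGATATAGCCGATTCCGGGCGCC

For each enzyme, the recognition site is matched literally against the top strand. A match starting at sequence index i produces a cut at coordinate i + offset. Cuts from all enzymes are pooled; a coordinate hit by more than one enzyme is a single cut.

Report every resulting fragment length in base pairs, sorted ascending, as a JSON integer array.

[1,2,2,3,5,7,7,7,8,12,12,13,13,13,13,20,21]

Site scan:
  TgoI (TCCG, off=1): starts [5, 19, 48, 53, 60, 129, 149] → cuts [6, 20, 49, 54, 61, 130, 150]
  BxoV (GATATA, off=0): starts [74, 97, 118, 137] → cuts [74, 97, 118, 137]
  FykIV (GCCAGA, off=6): starts [13, 34, 41, 68, 89, 104, 112, 156] → cuts [3, 19, 40, 47, 74, 95, 110, 118]

All cut coordinates (distinct, sorted): [3, 6, 19, 20, 40, 47, 49, 54, 61, 74, 95, 97, 110, 118, 130, 137, 150]

Fragment lengths:
  3→6: 3 bp
  6→19: 13 bp
  19→20: 1 bp
  20→40: 20 bp
  40→47: 7 bp
  47→49: 2 bp
  49→54: 5 bp
  54→61: 7 bp
  61→74: 13 bp
  74→95: 21 bp
  95→97: 2 bp
  97→110: 13 bp
  110→118: 8 bp
  118→130: 12 bp
  130→137: 7 bp
  137→150: 13 bp
  150→3 (wrap): 159-150+3 = 12 bp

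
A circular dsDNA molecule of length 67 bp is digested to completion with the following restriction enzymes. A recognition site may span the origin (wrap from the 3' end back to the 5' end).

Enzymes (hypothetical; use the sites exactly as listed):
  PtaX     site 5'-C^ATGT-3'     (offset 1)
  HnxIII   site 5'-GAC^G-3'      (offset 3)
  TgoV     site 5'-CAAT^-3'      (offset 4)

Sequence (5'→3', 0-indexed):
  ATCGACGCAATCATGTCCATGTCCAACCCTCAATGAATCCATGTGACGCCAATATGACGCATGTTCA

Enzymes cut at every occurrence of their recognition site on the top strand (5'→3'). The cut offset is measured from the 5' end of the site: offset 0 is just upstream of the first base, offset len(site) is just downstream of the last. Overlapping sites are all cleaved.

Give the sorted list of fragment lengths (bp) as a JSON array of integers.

Scan for sites:
  PtaX (CATGT, off=1): starts [11, 17, 39, 59] → cuts [12, 18, 40, 60]
  HnxIII (GACG, off=3): starts [3, 44, 55] → cuts [6, 47, 58]
  TgoV (CAAT, off=4): starts [7, 30, 49, 65] → cuts [2, 11, 34, 53]

All cut coordinates (distinct, sorted): [2, 6, 11, 12, 18, 34, 40, 47, 53, 58, 60]

Fragments:
  2→6: 4 bp
  6→11: 5 bp
  11→12: 1 bp
  12→18: 6 bp
  18→34: 16 bp
  34→40: 6 bp
  40→47: 7 bp
  47→53: 6 bp
  53→58: 5 bp
  58→60: 2 bp
  60→2 (wrap): 67-60+2 = 9 bp

[1,2,4,5,5,6,6,6,7,9,16]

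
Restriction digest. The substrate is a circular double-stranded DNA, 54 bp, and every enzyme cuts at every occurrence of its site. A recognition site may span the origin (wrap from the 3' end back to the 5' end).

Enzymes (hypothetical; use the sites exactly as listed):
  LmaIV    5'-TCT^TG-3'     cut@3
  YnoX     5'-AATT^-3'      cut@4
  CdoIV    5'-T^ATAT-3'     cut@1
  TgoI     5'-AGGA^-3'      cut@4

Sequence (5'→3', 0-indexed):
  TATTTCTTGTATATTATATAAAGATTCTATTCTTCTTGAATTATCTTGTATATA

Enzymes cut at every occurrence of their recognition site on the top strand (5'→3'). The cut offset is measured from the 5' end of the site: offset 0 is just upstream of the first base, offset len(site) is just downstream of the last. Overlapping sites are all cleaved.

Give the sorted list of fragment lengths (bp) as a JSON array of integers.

Scan for sites:
  LmaIV (TCTTG, off=3): starts [4, 33, 43] → cuts [7, 36, 46]
  YnoX (AATT, off=4): starts [38] → cuts [42]
  CdoIV (TATAT, off=1): starts [9, 14, 48, 50, 52] → cuts [10, 15, 49, 51, 53]
  TgoI (AGGA, off=4): no sites

Pooled cuts: [7, 10, 15, 36, 42, 46, 49, 51, 53]

Fragment lengths:
  7→10: 3 bp
  10→15: 5 bp
  15→36: 21 bp
  36→42: 6 bp
  42→46: 4 bp
  46→49: 3 bp
  49→51: 2 bp
  51→53: 2 bp
  53→7 (wrap): 54-53+7 = 8 bp

[2,2,3,3,4,5,6,8,21]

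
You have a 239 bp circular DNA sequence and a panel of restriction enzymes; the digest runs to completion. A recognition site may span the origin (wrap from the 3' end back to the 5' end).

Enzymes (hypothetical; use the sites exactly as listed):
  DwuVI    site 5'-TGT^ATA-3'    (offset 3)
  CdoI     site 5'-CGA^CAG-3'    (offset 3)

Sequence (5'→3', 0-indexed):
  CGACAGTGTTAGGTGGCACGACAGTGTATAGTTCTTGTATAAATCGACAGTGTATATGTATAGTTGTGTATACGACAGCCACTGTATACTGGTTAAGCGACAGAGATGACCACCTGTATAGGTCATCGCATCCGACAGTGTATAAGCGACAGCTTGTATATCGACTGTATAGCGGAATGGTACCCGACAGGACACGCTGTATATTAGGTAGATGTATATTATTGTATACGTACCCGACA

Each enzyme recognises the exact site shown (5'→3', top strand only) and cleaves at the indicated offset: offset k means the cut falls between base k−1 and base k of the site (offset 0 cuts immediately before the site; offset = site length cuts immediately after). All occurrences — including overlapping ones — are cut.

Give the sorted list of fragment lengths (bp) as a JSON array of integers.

Scan for sites:
  DwuVI (TGTATA, off=3): starts [24, 35, 50, 56, 66, 82, 114, 138, 154, 165, 197, 212, 222] → cuts [27, 38, 53, 59, 69, 85, 117, 141, 157, 168, 200, 215, 225]
  CdoI (CGACAG, off=3): starts [0, 18, 44, 72, 97, 132, 146, 184] → cuts [3, 21, 47, 75, 100, 135, 149, 187]

All cut coordinates (distinct, sorted): [3, 21, 27, 38, 47, 53, 59, 69, 75, 85, 100, 117, 135, 141, 149, 157, 168, 187, 200, 215, 225]

Fragments:
  3→21: 18 bp
  21→27: 6 bp
  27→38: 11 bp
  38→47: 9 bp
  47→53: 6 bp
  53→59: 6 bp
  59→69: 10 bp
  69→75: 6 bp
  75→85: 10 bp
  85→100: 15 bp
  100→117: 17 bp
  117→135: 18 bp
  135→141: 6 bp
  141→149: 8 bp
  149→157: 8 bp
  157→168: 11 bp
  168→187: 19 bp
  187→200: 13 bp
  200→215: 15 bp
  215→225: 10 bp
  225→3 (wrap): 239-225+3 = 17 bp

[6,6,6,6,6,8,8,9,10,10,10,11,11,13,15,15,17,17,18,18,19]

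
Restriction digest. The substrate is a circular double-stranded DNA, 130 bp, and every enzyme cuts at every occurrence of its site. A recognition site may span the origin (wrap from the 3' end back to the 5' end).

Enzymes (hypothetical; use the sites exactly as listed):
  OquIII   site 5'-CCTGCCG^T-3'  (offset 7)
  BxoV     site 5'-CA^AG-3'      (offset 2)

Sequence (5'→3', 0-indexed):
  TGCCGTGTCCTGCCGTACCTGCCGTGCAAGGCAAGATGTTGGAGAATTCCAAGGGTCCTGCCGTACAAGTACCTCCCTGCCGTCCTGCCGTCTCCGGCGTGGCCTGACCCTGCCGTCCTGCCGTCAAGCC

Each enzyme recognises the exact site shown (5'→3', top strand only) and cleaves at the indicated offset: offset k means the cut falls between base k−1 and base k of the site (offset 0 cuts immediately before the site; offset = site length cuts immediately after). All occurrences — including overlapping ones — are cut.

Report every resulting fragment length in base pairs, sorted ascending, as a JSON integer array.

[3,4,4,5,8,8,9,9,10,12,15,18,25]

Per-enzyme occurrences:
  OquIII (CCTGCCGT, off=7): starts [8, 17, 56, 75, 83, 108, 116, 128] → cuts [5, 15, 24, 63, 82, 90, 115, 123]
  BxoV (CAAG, off=2): starts [26, 31, 49, 65, 124] → cuts [28, 33, 51, 67, 126]

Pooled cuts: [5, 15, 24, 28, 33, 51, 63, 67, 82, 90, 115, 123, 126]

Fragments:
  5→15: 10 bp
  15→24: 9 bp
  24→28: 4 bp
  28→33: 5 bp
  33→51: 18 bp
  51→63: 12 bp
  63→67: 4 bp
  67→82: 15 bp
  82→90: 8 bp
  90→115: 25 bp
  115→123: 8 bp
  123→126: 3 bp
  126→5 (wrap): 130-126+5 = 9 bp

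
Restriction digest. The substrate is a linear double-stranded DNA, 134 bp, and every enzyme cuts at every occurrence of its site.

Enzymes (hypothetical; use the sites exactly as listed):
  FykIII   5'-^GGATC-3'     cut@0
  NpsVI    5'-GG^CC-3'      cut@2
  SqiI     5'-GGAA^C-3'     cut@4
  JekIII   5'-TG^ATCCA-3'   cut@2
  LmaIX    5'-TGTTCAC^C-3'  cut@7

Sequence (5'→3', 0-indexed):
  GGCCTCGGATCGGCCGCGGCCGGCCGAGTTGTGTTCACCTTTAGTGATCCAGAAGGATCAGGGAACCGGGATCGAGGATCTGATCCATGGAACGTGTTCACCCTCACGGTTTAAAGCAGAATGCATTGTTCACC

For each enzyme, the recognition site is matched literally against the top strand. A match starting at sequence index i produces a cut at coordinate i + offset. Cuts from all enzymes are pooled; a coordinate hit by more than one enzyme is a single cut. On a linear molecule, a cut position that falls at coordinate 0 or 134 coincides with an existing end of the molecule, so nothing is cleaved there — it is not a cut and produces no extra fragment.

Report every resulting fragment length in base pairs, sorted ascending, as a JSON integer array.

[1,2,3,4,4,6,7,7,7,8,8,9,10,11,15,32]

Site scan:
  FykIII (GGATC, off=0): starts [6, 54, 68, 75] → cuts [6, 54, 68, 75]
  NpsVI (GGCC, off=2): starts [0, 11, 17, 21] → cuts [2, 13, 19, 23]
  SqiI (GGAAC, off=4): starts [61, 88] → cuts [65, 92]
  JekIII (TGATCCA, off=2): starts [44, 80] → cuts [46, 82]
  LmaIX (TGTTCACC, off=7): starts [31, 94, 126] → cuts [38, 101, 133]

Pooled cuts: [2, 6, 13, 19, 23, 38, 46, 54, 65, 68, 75, 82, 92, 101, 133]

Fragments:
  [0,2): 2 bp
  [2,6): 4 bp
  [6,13): 7 bp
  [13,19): 6 bp
  [19,23): 4 bp
  [23,38): 15 bp
  [38,46): 8 bp
  [46,54): 8 bp
  [54,65): 11 bp
  [65,68): 3 bp
  [68,75): 7 bp
  [75,82): 7 bp
  [82,92): 10 bp
  [92,101): 9 bp
  [101,133): 32 bp
  [133,134): 1 bp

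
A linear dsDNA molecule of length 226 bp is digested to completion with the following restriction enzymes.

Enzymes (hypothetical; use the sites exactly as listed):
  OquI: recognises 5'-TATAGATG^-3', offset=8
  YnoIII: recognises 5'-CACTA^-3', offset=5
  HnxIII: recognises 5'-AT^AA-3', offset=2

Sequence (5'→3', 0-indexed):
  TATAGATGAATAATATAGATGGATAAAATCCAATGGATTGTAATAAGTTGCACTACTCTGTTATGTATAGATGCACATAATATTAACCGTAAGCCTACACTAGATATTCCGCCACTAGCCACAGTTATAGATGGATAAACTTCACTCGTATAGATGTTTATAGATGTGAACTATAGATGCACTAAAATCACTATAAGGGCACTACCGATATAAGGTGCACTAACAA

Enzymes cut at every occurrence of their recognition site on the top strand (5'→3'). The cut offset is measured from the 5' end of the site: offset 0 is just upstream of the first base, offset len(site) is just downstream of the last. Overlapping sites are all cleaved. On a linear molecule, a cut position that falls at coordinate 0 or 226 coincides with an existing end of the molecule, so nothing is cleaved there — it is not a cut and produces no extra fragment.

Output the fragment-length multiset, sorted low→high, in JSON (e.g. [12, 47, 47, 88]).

Site scan:
  OquI TATAGATG/8: at [0, 13, 65, 125, 148, 158, 171] ⇒ [8, 21, 73, 133, 156, 166, 179]
  YnoIII CACTA/5: at [50, 97, 112, 179, 188, 199, 217] ⇒ [55, 102, 117, 184, 193, 204, 222]
  HnxIII ATAA/2: at [9, 22, 42, 76, 134, 192, 209] ⇒ [11, 24, 44, 78, 136, 194, 211]

All cut coordinates (distinct, sorted): [8, 11, 21, 24, 44, 55, 73, 78, 102, 117, 133, 136, 156, 166, 179, 184, 193, 194, 204, 211, 222]

Fragment lengths:
  [0,8): 8 bp
  [8,11): 3 bp
  [11,21): 10 bp
  [21,24): 3 bp
  [24,44): 20 bp
  [44,55): 11 bp
  [55,73): 18 bp
  [73,78): 5 bp
  [78,102): 24 bp
  [102,117): 15 bp
  [117,133): 16 bp
  [133,136): 3 bp
  [136,156): 20 bp
  [156,166): 10 bp
  [166,179): 13 bp
  [179,184): 5 bp
  [184,193): 9 bp
  [193,194): 1 bp
  [194,204): 10 bp
  [204,211): 7 bp
  [211,222): 11 bp
  [222,226): 4 bp

[1,3,3,3,4,5,5,7,8,9,10,10,10,11,11,13,15,16,18,20,20,24]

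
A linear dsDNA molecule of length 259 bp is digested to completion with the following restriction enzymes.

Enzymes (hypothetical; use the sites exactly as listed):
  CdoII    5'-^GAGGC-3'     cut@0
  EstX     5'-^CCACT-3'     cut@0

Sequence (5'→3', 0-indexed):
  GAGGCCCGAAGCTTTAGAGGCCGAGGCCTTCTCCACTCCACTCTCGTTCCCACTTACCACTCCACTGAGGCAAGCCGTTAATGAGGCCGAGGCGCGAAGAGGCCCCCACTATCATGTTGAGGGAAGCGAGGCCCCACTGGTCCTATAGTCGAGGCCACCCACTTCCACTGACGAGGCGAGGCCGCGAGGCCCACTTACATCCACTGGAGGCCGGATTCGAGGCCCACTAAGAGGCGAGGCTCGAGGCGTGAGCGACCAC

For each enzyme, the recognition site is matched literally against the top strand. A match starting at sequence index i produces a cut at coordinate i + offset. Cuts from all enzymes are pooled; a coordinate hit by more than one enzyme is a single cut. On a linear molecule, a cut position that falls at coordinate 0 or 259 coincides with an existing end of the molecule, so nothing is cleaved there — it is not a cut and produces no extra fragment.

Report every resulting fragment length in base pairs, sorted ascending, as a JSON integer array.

Site scan:
  CdoII GAGGC/0: at [0, 16, 22, 66, 82, 88, 98, 127, 150, 172, 177, 185, 206, 218, 230, 235, 242] ⇒ [16, 22, 66, 82, 88, 98, 127, 150, 172, 177, 185, 206, 218, 230, 235, 242] (position 0 is a terminus of the linear molecule — no cut)
  EstX CCACT/0: at [32, 37, 49, 56, 61, 105, 133, 158, 164, 190, 200, 223] ⇒ [32, 37, 49, 56, 61, 105, 133, 158, 164, 190, 200, 223]

All cut coordinates (distinct, sorted): [16, 22, 32, 37, 49, 56, 61, 66, 82, 88, 98, 105, 127, 133, 150, 158, 164, 172, 177, 185, 190, 200, 206, 218, 223, 230, 235, 242]

Fragment lengths:
  [0,16): 16 bp
  [16,22): 6 bp
  [22,32): 10 bp
  [32,37): 5 bp
  [37,49): 12 bp
  [49,56): 7 bp
  [56,61): 5 bp
  [61,66): 5 bp
  [66,82): 16 bp
  [82,88): 6 bp
  [88,98): 10 bp
  [98,105): 7 bp
  [105,127): 22 bp
  [127,133): 6 bp
  [133,150): 17 bp
  [150,158): 8 bp
  [158,164): 6 bp
  [164,172): 8 bp
  [172,177): 5 bp
  [177,185): 8 bp
  [185,190): 5 bp
  [190,200): 10 bp
  [200,206): 6 bp
  [206,218): 12 bp
  [218,223): 5 bp
  [223,230): 7 bp
  [230,235): 5 bp
  [235,242): 7 bp
  [242,259): 17 bp

[5,5,5,5,5,5,5,6,6,6,6,6,7,7,7,7,8,8,8,10,10,10,12,12,16,16,17,17,22]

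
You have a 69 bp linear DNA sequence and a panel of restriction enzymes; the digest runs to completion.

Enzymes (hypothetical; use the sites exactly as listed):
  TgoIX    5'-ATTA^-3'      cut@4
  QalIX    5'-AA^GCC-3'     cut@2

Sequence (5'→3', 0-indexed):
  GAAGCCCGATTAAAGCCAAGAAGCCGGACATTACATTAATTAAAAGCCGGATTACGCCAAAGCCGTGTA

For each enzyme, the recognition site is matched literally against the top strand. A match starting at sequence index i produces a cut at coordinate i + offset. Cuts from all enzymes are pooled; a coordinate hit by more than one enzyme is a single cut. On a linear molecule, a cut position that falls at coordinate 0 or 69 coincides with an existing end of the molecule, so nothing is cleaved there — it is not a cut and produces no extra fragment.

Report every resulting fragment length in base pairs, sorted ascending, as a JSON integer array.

[2,3,3,4,5,7,8,8,9,9,11]

Scan for sites:
  TgoIX (ATTA, off=4): starts [8, 29, 34, 38, 50] → cuts [12, 33, 38, 42, 54]
  QalIX (AAGCC, off=2): starts [1, 12, 20, 43, 59] → cuts [3, 14, 22, 45, 61]

Pooled cuts: [3, 12, 14, 22, 33, 38, 42, 45, 54, 61]

Fragment lengths:
  [0,3): 3 bp
  [3,12): 9 bp
  [12,14): 2 bp
  [14,22): 8 bp
  [22,33): 11 bp
  [33,38): 5 bp
  [38,42): 4 bp
  [42,45): 3 bp
  [45,54): 9 bp
  [54,61): 7 bp
  [61,69): 8 bp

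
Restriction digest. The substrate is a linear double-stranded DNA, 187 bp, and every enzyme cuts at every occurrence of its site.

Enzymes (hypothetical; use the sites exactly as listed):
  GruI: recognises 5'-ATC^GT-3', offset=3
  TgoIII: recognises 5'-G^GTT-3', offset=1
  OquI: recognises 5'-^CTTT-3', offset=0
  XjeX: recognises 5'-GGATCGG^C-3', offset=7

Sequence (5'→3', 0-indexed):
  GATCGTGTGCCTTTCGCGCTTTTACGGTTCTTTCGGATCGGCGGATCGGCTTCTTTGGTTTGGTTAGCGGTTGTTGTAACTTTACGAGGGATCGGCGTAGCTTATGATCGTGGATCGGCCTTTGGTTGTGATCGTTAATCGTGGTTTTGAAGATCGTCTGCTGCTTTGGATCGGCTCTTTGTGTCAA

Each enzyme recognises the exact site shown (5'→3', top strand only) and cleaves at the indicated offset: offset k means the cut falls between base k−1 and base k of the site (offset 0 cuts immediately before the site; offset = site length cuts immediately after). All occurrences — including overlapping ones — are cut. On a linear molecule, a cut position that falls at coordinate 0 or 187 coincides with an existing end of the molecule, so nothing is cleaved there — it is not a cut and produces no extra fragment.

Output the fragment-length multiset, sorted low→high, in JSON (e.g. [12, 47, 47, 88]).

Per-enzyme occurrences:
  GruI (ATCGT, off=3): starts [1, 106, 130, 137, 152] → cuts [4, 109, 133, 140, 155]
  TgoIII (GGTT, off=1): starts [25, 56, 61, 68, 123, 142] → cuts [26, 57, 62, 69, 124, 143]
  OquI (CTTT, off=0): starts [10, 18, 29, 52, 79, 119, 163, 176] → cuts [10, 18, 29, 52, 79, 119, 163, 176]
  XjeX (GGATCGGC, off=7): starts [34, 42, 88, 111, 167] → cuts [41, 49, 95, 118, 174]

Pooled cuts: [4, 10, 18, 26, 29, 41, 49, 52, 57, 62, 69, 79, 95, 109, 118, 119, 124, 133, 140, 143, 155, 163, 174, 176]

Fragments:
  [0,4): 4 bp
  [4,10): 6 bp
  [10,18): 8 bp
  [18,26): 8 bp
  [26,29): 3 bp
  [29,41): 12 bp
  [41,49): 8 bp
  [49,52): 3 bp
  [52,57): 5 bp
  [57,62): 5 bp
  [62,69): 7 bp
  [69,79): 10 bp
  [79,95): 16 bp
  [95,109): 14 bp
  [109,118): 9 bp
  [118,119): 1 bp
  [119,124): 5 bp
  [124,133): 9 bp
  [133,140): 7 bp
  [140,143): 3 bp
  [143,155): 12 bp
  [155,163): 8 bp
  [163,174): 11 bp
  [174,176): 2 bp
  [176,187): 11 bp

[1,2,3,3,3,4,5,5,5,6,7,7,8,8,8,8,9,9,10,11,11,12,12,14,16]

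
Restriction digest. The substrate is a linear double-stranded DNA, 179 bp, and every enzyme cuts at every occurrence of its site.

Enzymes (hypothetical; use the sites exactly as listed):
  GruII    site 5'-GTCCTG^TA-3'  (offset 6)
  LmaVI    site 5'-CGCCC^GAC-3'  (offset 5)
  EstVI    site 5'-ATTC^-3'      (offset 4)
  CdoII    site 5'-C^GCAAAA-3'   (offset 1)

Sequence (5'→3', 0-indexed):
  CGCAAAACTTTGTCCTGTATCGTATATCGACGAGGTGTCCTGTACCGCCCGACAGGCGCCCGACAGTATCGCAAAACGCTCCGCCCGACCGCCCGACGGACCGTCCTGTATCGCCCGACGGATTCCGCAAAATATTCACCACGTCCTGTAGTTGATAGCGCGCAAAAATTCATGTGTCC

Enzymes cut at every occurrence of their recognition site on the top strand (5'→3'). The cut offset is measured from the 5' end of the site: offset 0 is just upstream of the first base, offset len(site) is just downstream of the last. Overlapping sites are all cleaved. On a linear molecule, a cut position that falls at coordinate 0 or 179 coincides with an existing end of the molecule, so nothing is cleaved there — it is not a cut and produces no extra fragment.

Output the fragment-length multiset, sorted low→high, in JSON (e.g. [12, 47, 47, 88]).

[1,1,8,8,8,8,9,9,10,11,11,11,13,14,16,16,25]

Scan for sites:
  GruII GTCCTGTA/6: at [11, 36, 102, 142] ⇒ [17, 42, 108, 148]
  LmaVI CGCCCGAC/5: at [45, 56, 81, 89, 111] ⇒ [50, 61, 86, 94, 116]
  EstVI ATTC/4: at [121, 133, 167] ⇒ [125, 137, 171]
  CdoII CGCAAAA/1: at [0, 69, 125, 160] ⇒ [1, 70, 126, 161]

Pooled cuts: [1, 17, 42, 50, 61, 70, 86, 94, 108, 116, 125, 126, 137, 148, 161, 171]

Fragments:
  [0,1): 1 bp
  [1,17): 16 bp
  [17,42): 25 bp
  [42,50): 8 bp
  [50,61): 11 bp
  [61,70): 9 bp
  [70,86): 16 bp
  [86,94): 8 bp
  [94,108): 14 bp
  [108,116): 8 bp
  [116,125): 9 bp
  [125,126): 1 bp
  [126,137): 11 bp
  [137,148): 11 bp
  [148,161): 13 bp
  [161,171): 10 bp
  [171,179): 8 bp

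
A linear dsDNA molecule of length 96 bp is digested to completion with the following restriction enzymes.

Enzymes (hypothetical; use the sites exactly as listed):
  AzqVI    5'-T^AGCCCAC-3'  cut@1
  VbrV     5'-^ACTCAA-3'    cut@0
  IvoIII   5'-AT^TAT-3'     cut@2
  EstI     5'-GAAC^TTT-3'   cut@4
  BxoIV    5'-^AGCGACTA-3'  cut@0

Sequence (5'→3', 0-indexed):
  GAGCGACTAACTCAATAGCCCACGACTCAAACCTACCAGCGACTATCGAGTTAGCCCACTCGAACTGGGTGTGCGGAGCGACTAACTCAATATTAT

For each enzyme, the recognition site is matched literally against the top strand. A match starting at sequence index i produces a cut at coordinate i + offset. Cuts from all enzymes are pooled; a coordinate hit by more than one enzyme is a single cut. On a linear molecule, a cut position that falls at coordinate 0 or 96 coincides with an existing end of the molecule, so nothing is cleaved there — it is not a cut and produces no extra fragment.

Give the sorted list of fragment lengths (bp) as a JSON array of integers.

Per-enzyme occurrences:
  AzqVI TAGCCCAC/1: at [15, 51] ⇒ [16, 52]
  VbrV ACTCAA/0: at [9, 24, 84] ⇒ [9, 24, 84]
  IvoIII ATTAT/2: at [91] ⇒ [93]
  EstI (GAACTTT, off=4): no sites
  BxoIV AGCGACTA/0: at [1, 37, 76] ⇒ [1, 37, 76]

Pooled cuts: [1, 9, 16, 24, 37, 52, 76, 84, 93]

Fragment lengths:
  [0,1): 1 bp
  [1,9): 8 bp
  [9,16): 7 bp
  [16,24): 8 bp
  [24,37): 13 bp
  [37,52): 15 bp
  [52,76): 24 bp
  [76,84): 8 bp
  [84,93): 9 bp
  [93,96): 3 bp

[1,3,7,8,8,8,9,13,15,24]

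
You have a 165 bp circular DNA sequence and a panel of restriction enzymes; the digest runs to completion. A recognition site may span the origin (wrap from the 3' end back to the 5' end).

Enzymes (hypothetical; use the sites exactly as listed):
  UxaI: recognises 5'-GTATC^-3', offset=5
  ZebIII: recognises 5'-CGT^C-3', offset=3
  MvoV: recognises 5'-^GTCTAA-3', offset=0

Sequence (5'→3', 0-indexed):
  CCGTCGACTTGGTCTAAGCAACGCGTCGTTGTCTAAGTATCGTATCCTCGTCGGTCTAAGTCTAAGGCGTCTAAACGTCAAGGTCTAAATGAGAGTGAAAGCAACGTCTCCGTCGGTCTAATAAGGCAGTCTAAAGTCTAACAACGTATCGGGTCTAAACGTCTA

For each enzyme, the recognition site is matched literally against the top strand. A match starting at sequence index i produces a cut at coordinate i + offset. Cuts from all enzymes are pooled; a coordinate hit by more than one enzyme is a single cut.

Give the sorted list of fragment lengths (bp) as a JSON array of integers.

[2,2,2,2,4,4,5,5,6,6,7,7,7,8,9,10,11,13,15,15,25]

Scan for sites:
  UxaI GTATC/5: at [36, 41, 145] ⇒ [41, 46, 150]
  ZebIII CGTC/3: at [1, 23, 48, 67, 75, 104, 110, 159] ⇒ [4, 26, 51, 70, 78, 107, 113, 162]
  MvoV GTCTAA/0: at [11, 30, 53, 59, 68, 82, 115, 128, 135, 152] ⇒ [11, 30, 53, 59, 68, 82, 115, 128, 135, 152]

All cut coordinates (distinct, sorted): [4, 11, 26, 30, 41, 46, 51, 53, 59, 68, 70, 78, 82, 107, 113, 115, 128, 135, 150, 152, 162]

Fragment lengths:
  4→11: 7 bp
  11→26: 15 bp
  26→30: 4 bp
  30→41: 11 bp
  41→46: 5 bp
  46→51: 5 bp
  51→53: 2 bp
  53→59: 6 bp
  59→68: 9 bp
  68→70: 2 bp
  70→78: 8 bp
  78→82: 4 bp
  82→107: 25 bp
  107→113: 6 bp
  113→115: 2 bp
  115→128: 13 bp
  128→135: 7 bp
  135→150: 15 bp
  150→152: 2 bp
  152→162: 10 bp
  162→4 (wrap): 165-162+4 = 7 bp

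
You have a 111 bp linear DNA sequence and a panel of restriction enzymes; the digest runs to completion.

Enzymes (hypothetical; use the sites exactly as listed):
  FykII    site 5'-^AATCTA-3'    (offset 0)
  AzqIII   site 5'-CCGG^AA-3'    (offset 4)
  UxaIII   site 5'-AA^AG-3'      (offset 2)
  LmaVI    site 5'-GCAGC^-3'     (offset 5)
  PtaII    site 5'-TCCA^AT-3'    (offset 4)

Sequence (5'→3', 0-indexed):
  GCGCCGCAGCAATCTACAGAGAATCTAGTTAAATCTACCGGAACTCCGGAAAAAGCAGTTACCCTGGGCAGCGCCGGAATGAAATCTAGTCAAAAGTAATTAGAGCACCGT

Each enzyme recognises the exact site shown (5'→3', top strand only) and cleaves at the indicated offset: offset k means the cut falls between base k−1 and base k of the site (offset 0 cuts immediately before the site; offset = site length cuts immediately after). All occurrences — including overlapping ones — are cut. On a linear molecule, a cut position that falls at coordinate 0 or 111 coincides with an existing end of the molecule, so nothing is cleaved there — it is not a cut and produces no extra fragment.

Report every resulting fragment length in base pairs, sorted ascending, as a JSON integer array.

[4,5,5,8,10,10,10,11,12,17,19]

Per-enzyme occurrences:
  FykII (AATCTA, off=0): starts [10, 21, 31, 82] → cuts [10, 21, 31, 82]
  AzqIII (CCGGAA, off=4): starts [37, 45, 73] → cuts [41, 49, 77]
  UxaIII (AAAG, off=2): starts [51, 92] → cuts [53, 94]
  LmaVI (GCAGC, off=5): starts [5, 67] → cuts [10, 72]
  PtaII (TCCAAT, off=4): no sites

Pooled cuts: [10, 21, 31, 41, 49, 53, 72, 77, 82, 94]

Fragment lengths:
  [0,10): 10 bp
  [10,21): 11 bp
  [21,31): 10 bp
  [31,41): 10 bp
  [41,49): 8 bp
  [49,53): 4 bp
  [53,72): 19 bp
  [72,77): 5 bp
  [77,82): 5 bp
  [82,94): 12 bp
  [94,111): 17 bp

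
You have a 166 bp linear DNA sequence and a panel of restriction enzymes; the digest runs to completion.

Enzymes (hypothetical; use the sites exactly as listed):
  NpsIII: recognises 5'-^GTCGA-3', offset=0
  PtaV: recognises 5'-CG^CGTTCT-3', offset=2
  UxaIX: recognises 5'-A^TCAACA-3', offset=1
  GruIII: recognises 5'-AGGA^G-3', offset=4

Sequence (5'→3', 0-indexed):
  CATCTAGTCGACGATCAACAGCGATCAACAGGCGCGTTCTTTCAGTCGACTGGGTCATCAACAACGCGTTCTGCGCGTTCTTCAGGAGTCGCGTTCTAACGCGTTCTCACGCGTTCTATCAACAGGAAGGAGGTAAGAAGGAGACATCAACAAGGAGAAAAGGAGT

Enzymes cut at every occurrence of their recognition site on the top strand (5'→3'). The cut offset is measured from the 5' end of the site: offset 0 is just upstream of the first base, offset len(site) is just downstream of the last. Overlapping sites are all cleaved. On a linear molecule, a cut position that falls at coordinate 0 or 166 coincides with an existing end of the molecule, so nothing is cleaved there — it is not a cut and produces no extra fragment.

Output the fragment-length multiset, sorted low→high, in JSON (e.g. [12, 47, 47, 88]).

Scan for sites:
  NpsIII (GTCGA, off=0): starts [6, 44] → cuts [6, 44]
  PtaV (CGCGTTCT, off=2): starts [32, 64, 73, 89, 99, 109] → cuts [34, 66, 75, 91, 101, 111]
  UxaIX (ATCAACA, off=1): starts [13, 23, 56, 117, 145] → cuts [14, 24, 57, 118, 146]
  GruIII (AGGAG, off=4): starts [83, 127, 138, 152, 160] → cuts [87, 131, 142, 156, 164]

All cut coordinates (distinct, sorted): [6, 14, 24, 34, 44, 57, 66, 75, 87, 91, 101, 111, 118, 131, 142, 146, 156, 164]

Fragment lengths:
  [0,6): 6 bp
  [6,14): 8 bp
  [14,24): 10 bp
  [24,34): 10 bp
  [34,44): 10 bp
  [44,57): 13 bp
  [57,66): 9 bp
  [66,75): 9 bp
  [75,87): 12 bp
  [87,91): 4 bp
  [91,101): 10 bp
  [101,111): 10 bp
  [111,118): 7 bp
  [118,131): 13 bp
  [131,142): 11 bp
  [142,146): 4 bp
  [146,156): 10 bp
  [156,164): 8 bp
  [164,166): 2 bp

[2,4,4,6,7,8,8,9,9,10,10,10,10,10,10,11,12,13,13]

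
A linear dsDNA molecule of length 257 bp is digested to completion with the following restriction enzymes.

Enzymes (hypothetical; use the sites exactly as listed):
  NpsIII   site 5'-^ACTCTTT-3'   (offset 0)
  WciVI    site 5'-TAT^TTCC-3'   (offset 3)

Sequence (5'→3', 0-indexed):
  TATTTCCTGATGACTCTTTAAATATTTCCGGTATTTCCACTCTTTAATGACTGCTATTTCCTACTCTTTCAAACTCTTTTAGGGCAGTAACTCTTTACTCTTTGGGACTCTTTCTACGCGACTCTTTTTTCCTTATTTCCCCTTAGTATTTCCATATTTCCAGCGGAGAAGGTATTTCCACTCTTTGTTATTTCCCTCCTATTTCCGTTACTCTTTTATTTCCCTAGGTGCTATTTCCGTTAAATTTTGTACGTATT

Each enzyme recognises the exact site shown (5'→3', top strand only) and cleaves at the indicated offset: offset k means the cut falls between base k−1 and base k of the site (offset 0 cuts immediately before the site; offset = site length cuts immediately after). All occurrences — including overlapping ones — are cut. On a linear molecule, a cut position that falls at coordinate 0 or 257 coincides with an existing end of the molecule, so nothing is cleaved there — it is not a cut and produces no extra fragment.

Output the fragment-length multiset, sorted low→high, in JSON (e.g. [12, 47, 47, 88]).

[3,4,4,5,7,7,8,9,9,10,10,10,11,12,13,13,14,15,16,17,18,19,23]

Scan for sites:
  NpsIII (ACTCTTT, off=0): starts [12, 38, 62, 72, 89, 96, 106, 120, 179, 209] → cuts [12, 38, 62, 72, 89, 96, 106, 120, 179, 209]
  WciVI (TATTTCC, off=3): starts [0, 22, 31, 54, 133, 146, 154, 172, 188, 199, 216, 231] → cuts [3, 25, 34, 57, 136, 149, 157, 175, 191, 202, 219, 234]

All cut coordinates (distinct, sorted): [3, 12, 25, 34, 38, 57, 62, 72, 89, 96, 106, 120, 136, 149, 157, 175, 179, 191, 202, 209, 219, 234]

Fragments:
  [0,3): 3 bp
  [3,12): 9 bp
  [12,25): 13 bp
  [25,34): 9 bp
  [34,38): 4 bp
  [38,57): 19 bp
  [57,62): 5 bp
  [62,72): 10 bp
  [72,89): 17 bp
  [89,96): 7 bp
  [96,106): 10 bp
  [106,120): 14 bp
  [120,136): 16 bp
  [136,149): 13 bp
  [149,157): 8 bp
  [157,175): 18 bp
  [175,179): 4 bp
  [179,191): 12 bp
  [191,202): 11 bp
  [202,209): 7 bp
  [209,219): 10 bp
  [219,234): 15 bp
  [234,257): 23 bp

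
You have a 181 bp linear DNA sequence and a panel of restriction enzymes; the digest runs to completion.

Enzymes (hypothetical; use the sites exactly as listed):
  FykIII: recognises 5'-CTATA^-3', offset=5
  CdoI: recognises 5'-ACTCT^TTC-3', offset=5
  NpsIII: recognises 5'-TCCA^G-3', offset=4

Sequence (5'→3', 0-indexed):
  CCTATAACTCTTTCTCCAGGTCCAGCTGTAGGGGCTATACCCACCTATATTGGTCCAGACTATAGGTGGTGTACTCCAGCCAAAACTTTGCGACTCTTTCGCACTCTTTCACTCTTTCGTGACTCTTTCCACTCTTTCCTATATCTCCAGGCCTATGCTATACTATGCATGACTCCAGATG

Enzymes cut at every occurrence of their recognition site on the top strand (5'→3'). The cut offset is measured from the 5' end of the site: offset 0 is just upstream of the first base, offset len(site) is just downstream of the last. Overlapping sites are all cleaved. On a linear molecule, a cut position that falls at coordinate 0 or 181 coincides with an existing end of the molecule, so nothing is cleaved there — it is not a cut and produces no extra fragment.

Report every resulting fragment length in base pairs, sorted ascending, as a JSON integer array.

[4,5,6,6,6,7,7,8,8,8,9,10,10,11,13,14,15,15,19]

Site scan:
  FykIII CTATA/5: at [1, 34, 44, 59, 138, 157] ⇒ [6, 39, 49, 64, 143, 162]
  CdoI ACTCTTTC/5: at [6, 92, 102, 110, 121, 130] ⇒ [11, 97, 107, 115, 126, 135]
  NpsIII TCCAG/4: at [14, 20, 53, 74, 145, 173] ⇒ [18, 24, 57, 78, 149, 177]

All cut coordinates (distinct, sorted): [6, 11, 18, 24, 39, 49, 57, 64, 78, 97, 107, 115, 126, 135, 143, 149, 162, 177]

Fragments:
  [0,6): 6 bp
  [6,11): 5 bp
  [11,18): 7 bp
  [18,24): 6 bp
  [24,39): 15 bp
  [39,49): 10 bp
  [49,57): 8 bp
  [57,64): 7 bp
  [64,78): 14 bp
  [78,97): 19 bp
  [97,107): 10 bp
  [107,115): 8 bp
  [115,126): 11 bp
  [126,135): 9 bp
  [135,143): 8 bp
  [143,149): 6 bp
  [149,162): 13 bp
  [162,177): 15 bp
  [177,181): 4 bp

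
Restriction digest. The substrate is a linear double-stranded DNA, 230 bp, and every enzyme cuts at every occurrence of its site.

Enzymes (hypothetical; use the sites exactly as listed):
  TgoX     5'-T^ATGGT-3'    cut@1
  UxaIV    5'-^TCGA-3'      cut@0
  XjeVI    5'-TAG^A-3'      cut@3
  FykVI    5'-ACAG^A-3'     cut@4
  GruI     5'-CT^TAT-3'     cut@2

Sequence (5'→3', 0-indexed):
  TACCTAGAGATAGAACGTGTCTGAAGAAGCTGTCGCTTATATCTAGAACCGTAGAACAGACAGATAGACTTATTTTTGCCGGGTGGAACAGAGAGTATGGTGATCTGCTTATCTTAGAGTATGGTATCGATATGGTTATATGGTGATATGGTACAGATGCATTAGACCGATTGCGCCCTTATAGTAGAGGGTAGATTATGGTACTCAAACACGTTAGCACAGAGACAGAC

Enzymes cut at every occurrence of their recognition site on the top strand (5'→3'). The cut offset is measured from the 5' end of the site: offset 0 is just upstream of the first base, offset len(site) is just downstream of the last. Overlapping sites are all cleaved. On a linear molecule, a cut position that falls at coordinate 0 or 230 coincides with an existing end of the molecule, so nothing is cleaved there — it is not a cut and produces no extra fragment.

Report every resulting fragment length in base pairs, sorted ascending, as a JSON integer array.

Scan for sites:
  TgoX (TATGGT, off=1): starts [95, 119, 130, 138, 146, 196] → cuts [96, 120, 131, 139, 147, 197]
  UxaIV (TCGA, off=0): starts [126] → cuts [126]
  XjeVI (TAGA, off=3): starts [4, 10, 43, 51, 64, 114, 162, 184, 191] → cuts [7, 13, 46, 54, 67, 117, 165, 187, 194]
  FykVI (ACAGA, off=4): starts [55, 59, 87, 152, 218, 224] → cuts [59, 63, 91, 156, 222, 228]
  GruI (CTTAT, off=2): starts [35, 68, 107, 177] → cuts [37, 70, 109, 179]

Pooled cuts: [7, 13, 37, 46, 54, 59, 63, 67, 70, 91, 96, 109, 117, 120, 126, 131, 139, 147, 156, 165, 179, 187, 194, 197, 222, 228]

Fragment lengths:
  [0,7): 7 bp
  [7,13): 6 bp
  [13,37): 24 bp
  [37,46): 9 bp
  [46,54): 8 bp
  [54,59): 5 bp
  [59,63): 4 bp
  [63,67): 4 bp
  [67,70): 3 bp
  [70,91): 21 bp
  [91,96): 5 bp
  [96,109): 13 bp
  [109,117): 8 bp
  [117,120): 3 bp
  [120,126): 6 bp
  [126,131): 5 bp
  [131,139): 8 bp
  [139,147): 8 bp
  [147,156): 9 bp
  [156,165): 9 bp
  [165,179): 14 bp
  [179,187): 8 bp
  [187,194): 7 bp
  [194,197): 3 bp
  [197,222): 25 bp
  [222,228): 6 bp
  [228,230): 2 bp

[2,3,3,3,4,4,5,5,5,6,6,6,7,7,8,8,8,8,8,9,9,9,13,14,21,24,25]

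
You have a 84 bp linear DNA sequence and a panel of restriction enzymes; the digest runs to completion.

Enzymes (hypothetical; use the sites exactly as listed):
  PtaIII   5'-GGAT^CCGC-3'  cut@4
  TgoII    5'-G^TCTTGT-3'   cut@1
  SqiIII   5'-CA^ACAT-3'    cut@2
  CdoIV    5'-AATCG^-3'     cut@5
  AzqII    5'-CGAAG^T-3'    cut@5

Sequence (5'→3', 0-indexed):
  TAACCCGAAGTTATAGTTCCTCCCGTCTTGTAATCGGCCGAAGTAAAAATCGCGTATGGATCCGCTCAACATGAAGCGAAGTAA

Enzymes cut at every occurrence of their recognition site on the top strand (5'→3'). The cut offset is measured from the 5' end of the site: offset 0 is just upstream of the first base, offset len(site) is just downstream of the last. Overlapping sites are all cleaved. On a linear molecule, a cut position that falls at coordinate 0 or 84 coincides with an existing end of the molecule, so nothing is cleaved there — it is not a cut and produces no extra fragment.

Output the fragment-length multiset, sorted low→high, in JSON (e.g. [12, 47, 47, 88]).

Scan for sites:
  PtaIII GGATCCGC/4: at [57] ⇒ [61]
  TgoII GTCTTGT/1: at [24] ⇒ [25]
  SqiIII CAACAT/2: at [66] ⇒ [68]
  CdoIV AATCG/5: at [31, 47] ⇒ [36, 52]
  AzqII CGAAGT/5: at [5, 38, 76] ⇒ [10, 43, 81]

All cut coordinates (distinct, sorted): [10, 25, 36, 43, 52, 61, 68, 81]

Fragment lengths:
  [0,10): 10 bp
  [10,25): 15 bp
  [25,36): 11 bp
  [36,43): 7 bp
  [43,52): 9 bp
  [52,61): 9 bp
  [61,68): 7 bp
  [68,81): 13 bp
  [81,84): 3 bp

[3,7,7,9,9,10,11,13,15]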